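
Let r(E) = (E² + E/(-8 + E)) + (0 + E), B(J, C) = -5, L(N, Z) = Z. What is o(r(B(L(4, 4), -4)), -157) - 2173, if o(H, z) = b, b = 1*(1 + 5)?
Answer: -2167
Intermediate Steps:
r(E) = E + E² + E/(-8 + E) (r(E) = (E² + E/(-8 + E)) + E = E + E² + E/(-8 + E))
b = 6 (b = 1*6 = 6)
o(H, z) = 6
o(r(B(L(4, 4), -4)), -157) - 2173 = 6 - 2173 = -2167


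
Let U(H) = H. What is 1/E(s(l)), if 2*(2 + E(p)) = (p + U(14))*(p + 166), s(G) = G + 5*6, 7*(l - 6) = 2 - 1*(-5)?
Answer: 2/10349 ≈ 0.00019326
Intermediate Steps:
l = 7 (l = 6 + (2 - 1*(-5))/7 = 6 + (2 + 5)/7 = 6 + (1/7)*7 = 6 + 1 = 7)
s(G) = 30 + G (s(G) = G + 30 = 30 + G)
E(p) = -2 + (14 + p)*(166 + p)/2 (E(p) = -2 + ((p + 14)*(p + 166))/2 = -2 + ((14 + p)*(166 + p))/2 = -2 + (14 + p)*(166 + p)/2)
1/E(s(l)) = 1/(1160 + (30 + 7)**2/2 + 90*(30 + 7)) = 1/(1160 + (1/2)*37**2 + 90*37) = 1/(1160 + (1/2)*1369 + 3330) = 1/(1160 + 1369/2 + 3330) = 1/(10349/2) = 2/10349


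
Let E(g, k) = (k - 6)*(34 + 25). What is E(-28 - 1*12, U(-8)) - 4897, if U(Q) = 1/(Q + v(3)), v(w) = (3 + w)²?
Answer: -146969/28 ≈ -5248.9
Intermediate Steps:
U(Q) = 1/(36 + Q) (U(Q) = 1/(Q + (3 + 3)²) = 1/(Q + 6²) = 1/(Q + 36) = 1/(36 + Q))
E(g, k) = -354 + 59*k (E(g, k) = (-6 + k)*59 = -354 + 59*k)
E(-28 - 1*12, U(-8)) - 4897 = (-354 + 59/(36 - 8)) - 4897 = (-354 + 59/28) - 4897 = -9853/28 - 4897 = -146969/28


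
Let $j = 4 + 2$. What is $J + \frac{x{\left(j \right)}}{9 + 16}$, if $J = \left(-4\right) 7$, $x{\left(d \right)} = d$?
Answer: $- \frac{694}{25} \approx -27.76$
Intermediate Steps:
$j = 6$
$J = -28$
$J + \frac{x{\left(j \right)}}{9 + 16} = -28 + \frac{6}{9 + 16} = -28 + \frac{6}{25} = - \frac{694}{25}$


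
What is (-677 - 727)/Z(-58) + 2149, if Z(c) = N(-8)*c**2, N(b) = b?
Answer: 14458823/6728 ≈ 2149.1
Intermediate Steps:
Z(c) = -8*c**2
(-677 - 727)/Z(-58) + 2149 = (-677 - 727)/((-8*(-58)**2)) + 2149 = -1404/((-8*3364)) + 2149 = -1404/(-26912) + 2149 = -1404*(-1/26912) + 2149 = 351/6728 + 2149 = 14458823/6728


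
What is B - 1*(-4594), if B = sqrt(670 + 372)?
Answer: 4594 + sqrt(1042) ≈ 4626.3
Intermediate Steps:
B = sqrt(1042) ≈ 32.280
B - 1*(-4594) = sqrt(1042) - 1*(-4594) = sqrt(1042) + 4594 = 4594 + sqrt(1042)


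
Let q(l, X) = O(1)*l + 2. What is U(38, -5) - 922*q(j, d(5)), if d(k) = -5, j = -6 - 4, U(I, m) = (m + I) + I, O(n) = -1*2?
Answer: -20213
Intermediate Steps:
O(n) = -2
U(I, m) = m + 2*I (U(I, m) = (I + m) + I = m + 2*I)
j = -10
q(l, X) = 2 - 2*l (q(l, X) = -2*l + 2 = 2 - 2*l)
U(38, -5) - 922*q(j, d(5)) = (-5 + 2*38) - 922*(2 - 2*(-10)) = (-5 + 76) - 922*(2 + 20) = 71 - 922*22 = 71 - 20284 = -20213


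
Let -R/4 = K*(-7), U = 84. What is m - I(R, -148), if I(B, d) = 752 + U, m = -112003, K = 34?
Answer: -112839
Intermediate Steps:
R = 952 (R = -136*(-7) = -4*(-238) = 952)
I(B, d) = 836 (I(B, d) = 752 + 84 = 836)
m - I(R, -148) = -112003 - 1*836 = -112003 - 836 = -112839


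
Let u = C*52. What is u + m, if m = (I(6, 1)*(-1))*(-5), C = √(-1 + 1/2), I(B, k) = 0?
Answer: 26*I*√2 ≈ 36.77*I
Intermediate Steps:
C = I*√2/2 (C = √(-1 + ½) = √(-½) = I*√2/2 ≈ 0.70711*I)
u = 26*I*√2 (u = (I*√2/2)*52 = 26*I*√2 ≈ 36.77*I)
m = 0 (m = (0*(-1))*(-5) = 0*(-5) = 0)
u + m = 26*I*√2 + 0 = 26*I*√2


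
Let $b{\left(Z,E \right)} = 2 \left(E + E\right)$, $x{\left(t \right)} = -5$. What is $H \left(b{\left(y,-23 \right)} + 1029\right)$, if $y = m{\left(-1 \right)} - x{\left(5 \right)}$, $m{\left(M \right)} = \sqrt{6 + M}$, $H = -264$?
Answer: $-247368$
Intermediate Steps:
$y = 5 + \sqrt{5}$ ($y = \sqrt{6 - 1} - -5 = \sqrt{5} + 5 = 5 + \sqrt{5} \approx 7.2361$)
$b{\left(Z,E \right)} = 4 E$ ($b{\left(Z,E \right)} = 2 \cdot 2 E = 4 E$)
$H \left(b{\left(y,-23 \right)} + 1029\right) = - 264 \left(4 \left(-23\right) + 1029\right) = - 264 \left(-92 + 1029\right) = \left(-264\right) 937 = -247368$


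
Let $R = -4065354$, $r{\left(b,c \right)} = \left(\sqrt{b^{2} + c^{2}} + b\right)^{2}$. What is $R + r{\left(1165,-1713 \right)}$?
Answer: $1583465 + 2330 \sqrt{4291594} \approx 6.4103 \cdot 10^{6}$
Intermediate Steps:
$r{\left(b,c \right)} = \left(b + \sqrt{b^{2} + c^{2}}\right)^{2}$
$R + r{\left(1165,-1713 \right)} = -4065354 + \left(1165 + \sqrt{1165^{2} + \left(-1713\right)^{2}}\right)^{2} = -4065354 + \left(1165 + \sqrt{1357225 + 2934369}\right)^{2} = -4065354 + \left(1165 + \sqrt{4291594}\right)^{2}$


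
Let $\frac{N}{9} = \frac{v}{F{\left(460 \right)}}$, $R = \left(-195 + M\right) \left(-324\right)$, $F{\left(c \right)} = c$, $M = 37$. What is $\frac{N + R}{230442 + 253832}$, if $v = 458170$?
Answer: $\frac{2767185}{22276604} \approx 0.12422$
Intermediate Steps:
$R = 51192$ ($R = \left(-195 + 37\right) \left(-324\right) = \left(-158\right) \left(-324\right) = 51192$)
$N = \frac{412353}{46}$ ($N = 9 \cdot \frac{458170}{460} = 9 \cdot 458170 \cdot \frac{1}{460} = 9 \cdot \frac{45817}{46} = \frac{412353}{46} \approx 8964.2$)
$\frac{N + R}{230442 + 253832} = \frac{\frac{412353}{46} + 51192}{230442 + 253832} = \frac{2767185}{46 \cdot 484274} = \frac{2767185}{46} \cdot \frac{1}{484274} = \frac{2767185}{22276604}$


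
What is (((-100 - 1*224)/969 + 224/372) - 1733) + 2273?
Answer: 16229104/30039 ≈ 540.27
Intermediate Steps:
(((-100 - 1*224)/969 + 224/372) - 1733) + 2273 = (((-100 - 224)*(1/969) + 224*(1/372)) - 1733) + 2273 = ((-324*1/969 + 56/93) - 1733) + 2273 = ((-108/323 + 56/93) - 1733) + 2273 = (8044/30039 - 1733) + 2273 = -52049543/30039 + 2273 = 16229104/30039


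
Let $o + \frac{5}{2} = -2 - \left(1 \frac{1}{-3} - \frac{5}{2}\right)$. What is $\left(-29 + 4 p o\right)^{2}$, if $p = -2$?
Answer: $\frac{2209}{9} \approx 245.44$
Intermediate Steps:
$o = - \frac{5}{3}$ ($o = - \frac{5}{2} - \left(2 - \frac{5}{2} + \frac{1}{-3}\right) = - \frac{5}{2} - \left(2 - \frac{5}{2} - \frac{1}{3}\right) = - \frac{5}{2} - - \frac{5}{6} = - \frac{5}{2} + \left(-2 + \frac{17}{6}\right) = - \frac{5}{2} + \frac{5}{6} = - \frac{5}{3} \approx -1.6667$)
$\left(-29 + 4 p o\right)^{2} = \left(-29 + 4 \left(-2\right) \left(- \frac{5}{3}\right)\right)^{2} = \left(-29 - - \frac{40}{3}\right)^{2} = \left(-29 + \frac{40}{3}\right)^{2} = \left(- \frac{47}{3}\right)^{2} = \frac{2209}{9}$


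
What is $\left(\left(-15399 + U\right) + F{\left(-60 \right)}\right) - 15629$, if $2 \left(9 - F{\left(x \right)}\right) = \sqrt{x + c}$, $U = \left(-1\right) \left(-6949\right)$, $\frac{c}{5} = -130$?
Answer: $-24070 - \frac{i \sqrt{710}}{2} \approx -24070.0 - 13.323 i$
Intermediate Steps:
$c = -650$ ($c = 5 \left(-130\right) = -650$)
$U = 6949$
$F{\left(x \right)} = 9 - \frac{\sqrt{-650 + x}}{2}$ ($F{\left(x \right)} = 9 - \frac{\sqrt{x - 650}}{2} = 9 - \frac{\sqrt{-650 + x}}{2}$)
$\left(\left(-15399 + U\right) + F{\left(-60 \right)}\right) - 15629 = \left(\left(-15399 + 6949\right) + \left(9 - \frac{\sqrt{-650 - 60}}{2}\right)\right) - 15629 = \left(-8450 + \left(9 - \frac{\sqrt{-710}}{2}\right)\right) - 15629 = \left(-8450 + \left(9 - \frac{i \sqrt{710}}{2}\right)\right) - 15629 = \left(-8441 - \frac{i \sqrt{710}}{2}\right) - 15629 = -24070 - \frac{i \sqrt{710}}{2}$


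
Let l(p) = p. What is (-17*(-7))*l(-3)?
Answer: -357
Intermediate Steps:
(-17*(-7))*l(-3) = -17*(-7)*(-3) = 119*(-3) = -357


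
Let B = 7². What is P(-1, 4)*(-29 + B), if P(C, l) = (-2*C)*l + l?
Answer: 240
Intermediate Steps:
B = 49
P(C, l) = l - 2*C*l (P(C, l) = -2*C*l + l = l - 2*C*l)
P(-1, 4)*(-29 + B) = (4*(1 - 2*(-1)))*(-29 + 49) = (4*(1 + 2))*20 = (4*3)*20 = 12*20 = 240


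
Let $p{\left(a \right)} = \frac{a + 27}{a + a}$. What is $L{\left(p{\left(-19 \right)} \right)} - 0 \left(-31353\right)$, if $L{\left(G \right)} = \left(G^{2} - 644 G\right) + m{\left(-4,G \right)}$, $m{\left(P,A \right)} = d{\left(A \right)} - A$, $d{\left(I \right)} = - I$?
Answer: $\frac{49112}{361} \approx 136.04$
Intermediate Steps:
$m{\left(P,A \right)} = - 2 A$ ($m{\left(P,A \right)} = - A - A = - 2 A$)
$p{\left(a \right)} = \frac{27 + a}{2 a}$
$L{\left(G \right)} = G^{2} - 646 G$ ($L{\left(G \right)} = \left(G^{2} - 644 G\right) - 2 G = G^{2} - 646 G$)
$L{\left(p{\left(-19 \right)} \right)} - 0 \left(-31353\right) = \frac{27 - 19}{2 \left(-19\right)} \left(-646 + \frac{27 - 19}{2 \left(-19\right)}\right) - 0 \left(-31353\right) = \frac{1}{2} \left(- \frac{1}{19}\right) 8 \left(-646 + \frac{1}{2} \left(- \frac{1}{19}\right) 8\right) - 0 = - \frac{4 \left(-646 - \frac{4}{19}\right)}{19} + 0 = \left(- \frac{4}{19}\right) \left(- \frac{12278}{19}\right) + 0 = \frac{49112}{361} + 0 = \frac{49112}{361}$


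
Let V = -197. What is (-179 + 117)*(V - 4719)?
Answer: 304792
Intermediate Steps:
(-179 + 117)*(V - 4719) = (-179 + 117)*(-197 - 4719) = -62*(-4916) = 304792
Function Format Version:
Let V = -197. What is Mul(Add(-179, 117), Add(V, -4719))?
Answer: 304792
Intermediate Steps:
Mul(Add(-179, 117), Add(V, -4719)) = Mul(Add(-179, 117), Add(-197, -4719)) = Mul(-62, -4916) = 304792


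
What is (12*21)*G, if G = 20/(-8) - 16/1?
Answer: -4662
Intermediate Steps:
G = -37/2 (G = 20*(-1/8) - 16*1 = -5/2 - 16 = -37/2 ≈ -18.500)
(12*21)*G = (12*21)*(-37/2) = 252*(-37/2) = -4662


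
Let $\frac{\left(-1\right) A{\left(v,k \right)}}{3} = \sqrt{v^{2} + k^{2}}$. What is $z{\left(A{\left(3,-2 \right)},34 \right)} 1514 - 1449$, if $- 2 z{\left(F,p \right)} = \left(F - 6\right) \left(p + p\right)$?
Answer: $307407 + 154428 \sqrt{13} \approx 8.6421 \cdot 10^{5}$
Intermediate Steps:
$A{\left(v,k \right)} = - 3 \sqrt{k^{2} + v^{2}}$ ($A{\left(v,k \right)} = - 3 \sqrt{v^{2} + k^{2}} = - 3 \sqrt{k^{2} + v^{2}}$)
$z{\left(F,p \right)} = - p \left(-6 + F\right)$ ($z{\left(F,p \right)} = - \frac{\left(F - 6\right) \left(p + p\right)}{2} = - \frac{\left(-6 + F\right) 2 p}{2} = - \frac{2 p \left(-6 + F\right)}{2} = - p \left(-6 + F\right)$)
$z{\left(A{\left(3,-2 \right)},34 \right)} 1514 - 1449 = 34 \left(6 - - 3 \sqrt{\left(-2\right)^{2} + 3^{2}}\right) 1514 - 1449 = 34 \left(6 - - 3 \sqrt{4 + 9}\right) 1514 - 1449 = 34 \left(6 - - 3 \sqrt{13}\right) 1514 - 1449 = 34 \left(6 + 3 \sqrt{13}\right) 1514 - 1449 = \left(204 + 102 \sqrt{13}\right) 1514 - 1449 = \left(308856 + 154428 \sqrt{13}\right) - 1449 = 307407 + 154428 \sqrt{13}$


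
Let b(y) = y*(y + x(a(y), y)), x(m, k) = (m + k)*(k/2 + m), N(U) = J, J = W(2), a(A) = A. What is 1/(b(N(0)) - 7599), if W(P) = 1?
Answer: -1/7595 ≈ -0.00013167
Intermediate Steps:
J = 1
N(U) = 1
x(m, k) = (k + m)*(m + k/2) (x(m, k) = (k + m)*(k*(½) + m) = (k + m)*(k/2 + m) = (k + m)*(m + k/2))
b(y) = y*(y + 3*y²) (b(y) = y*(y + (y² + y²/2 + 3*y*y/2)) = y*(y + (y² + y²/2 + 3*y²/2)) = y*(y + 3*y²))
1/(b(N(0)) - 7599) = 1/(1²*(1 + 3*1) - 7599) = 1/(1*(1 + 3) - 7599) = 1/(1*4 - 7599) = 1/(4 - 7599) = 1/(-7595) = -1/7595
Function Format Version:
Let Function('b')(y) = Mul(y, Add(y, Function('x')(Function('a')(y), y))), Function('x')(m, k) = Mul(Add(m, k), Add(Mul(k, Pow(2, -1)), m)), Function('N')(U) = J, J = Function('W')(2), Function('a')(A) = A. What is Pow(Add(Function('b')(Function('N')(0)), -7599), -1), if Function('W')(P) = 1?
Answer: Rational(-1, 7595) ≈ -0.00013167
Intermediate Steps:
J = 1
Function('N')(U) = 1
Function('x')(m, k) = Mul(Add(k, m), Add(m, Mul(Rational(1, 2), k))) (Function('x')(m, k) = Mul(Add(k, m), Add(Mul(k, Rational(1, 2)), m)) = Mul(Add(k, m), Add(Mul(Rational(1, 2), k), m)) = Mul(Add(k, m), Add(m, Mul(Rational(1, 2), k))))
Function('b')(y) = Mul(y, Add(y, Mul(3, Pow(y, 2)))) (Function('b')(y) = Mul(y, Add(y, Add(Pow(y, 2), Mul(Rational(1, 2), Pow(y, 2)), Mul(Rational(3, 2), y, y)))) = Mul(y, Add(y, Add(Pow(y, 2), Mul(Rational(1, 2), Pow(y, 2)), Mul(Rational(3, 2), Pow(y, 2))))) = Mul(y, Add(y, Mul(3, Pow(y, 2)))))
Pow(Add(Function('b')(Function('N')(0)), -7599), -1) = Pow(Add(Mul(Pow(1, 2), Add(1, Mul(3, 1))), -7599), -1) = Pow(Add(Mul(1, Add(1, 3)), -7599), -1) = Pow(Add(Mul(1, 4), -7599), -1) = Pow(Add(4, -7599), -1) = Pow(-7595, -1) = Rational(-1, 7595)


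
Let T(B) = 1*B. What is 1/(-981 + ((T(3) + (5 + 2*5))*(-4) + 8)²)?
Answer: 1/3115 ≈ 0.00032103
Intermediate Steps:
T(B) = B
1/(-981 + ((T(3) + (5 + 2*5))*(-4) + 8)²) = 1/(-981 + ((3 + (5 + 2*5))*(-4) + 8)²) = 1/(-981 + ((3 + (5 + 10))*(-4) + 8)²) = 1/(-981 + ((3 + 15)*(-4) + 8)²) = 1/(-981 + (18*(-4) + 8)²) = 1/(-981 + (-72 + 8)²) = 1/(-981 + (-64)²) = 1/(-981 + 4096) = 1/3115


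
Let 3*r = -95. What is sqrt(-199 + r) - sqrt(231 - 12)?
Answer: -sqrt(219) + 2*I*sqrt(519)/3 ≈ -14.799 + 15.188*I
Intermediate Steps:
r = -95/3 (r = (1/3)*(-95) = -95/3 ≈ -31.667)
sqrt(-199 + r) - sqrt(231 - 12) = sqrt(-199 - 95/3) - sqrt(231 - 12) = sqrt(-692/3) - sqrt(219) = 2*I*sqrt(519)/3 - sqrt(219) = -sqrt(219) + 2*I*sqrt(519)/3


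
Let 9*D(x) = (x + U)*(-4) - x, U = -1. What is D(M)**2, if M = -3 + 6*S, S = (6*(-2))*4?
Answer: 2128681/81 ≈ 26280.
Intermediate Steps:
S = -48 (S = -12*4 = -48)
M = -291 (M = -3 + 6*(-48) = -3 - 288 = -291)
D(x) = 4/9 - 5*x/9 (D(x) = ((x - 1)*(-4) - x)/9 = ((-1 + x)*(-4) - x)/9 = ((4 - 4*x) - x)/9 = (4 - 5*x)/9 = 4/9 - 5*x/9)
D(M)**2 = (4/9 - 5/9*(-291))**2 = (4/9 + 485/3)**2 = (1459/9)**2 = 2128681/81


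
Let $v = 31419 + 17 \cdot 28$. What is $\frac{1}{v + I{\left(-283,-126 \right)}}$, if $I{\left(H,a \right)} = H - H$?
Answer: $\frac{1}{31895} \approx 3.1353 \cdot 10^{-5}$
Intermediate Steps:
$I{\left(H,a \right)} = 0$
$v = 31895$ ($v = 31419 + 476 = 31895$)
$\frac{1}{v + I{\left(-283,-126 \right)}} = \frac{1}{31895 + 0} = \frac{1}{31895}$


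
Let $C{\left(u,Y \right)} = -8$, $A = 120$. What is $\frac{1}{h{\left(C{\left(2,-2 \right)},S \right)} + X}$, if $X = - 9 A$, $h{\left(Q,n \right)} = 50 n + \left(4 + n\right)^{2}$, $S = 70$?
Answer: $\frac{1}{7896} \approx 0.00012665$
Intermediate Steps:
$h{\left(Q,n \right)} = \left(4 + n\right)^{2} + 50 n$
$X = -1080$ ($X = \left(-9\right) 120 = -1080$)
$\frac{1}{h{\left(C{\left(2,-2 \right)},S \right)} + X} = \frac{1}{\left(\left(4 + 70\right)^{2} + 50 \cdot 70\right) - 1080} = \frac{1}{\left(74^{2} + 3500\right) - 1080} = \frac{1}{\left(5476 + 3500\right) - 1080} = \frac{1}{8976 - 1080} = \frac{1}{7896}$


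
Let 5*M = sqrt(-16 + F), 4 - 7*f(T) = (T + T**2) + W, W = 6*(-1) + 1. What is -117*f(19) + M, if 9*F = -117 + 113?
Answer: 6201 + 2*I*sqrt(37)/15 ≈ 6201.0 + 0.81104*I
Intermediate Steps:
F = -4/9 (F = (-117 + 113)/9 = (1/9)*(-4) = -4/9 ≈ -0.44444)
W = -5 (W = -6 + 1 = -5)
f(T) = 9/7 - T/7 - T**2/7 (f(T) = 4/7 - ((T + T**2) - 5)/7 = 4/7 - (-5 + T + T**2)/7 = 4/7 + (5/7 - T/7 - T**2/7) = 9/7 - T/7 - T**2/7)
M = 2*I*sqrt(37)/15 (M = sqrt(-16 - 4/9)/5 = sqrt(-148/9)/5 = (2*I*sqrt(37)/3)/5 = 2*I*sqrt(37)/15 ≈ 0.81104*I)
-117*f(19) + M = -117*(9/7 - 1/7*19 - 1/7*19**2) + 2*I*sqrt(37)/15 = -117*(9/7 - 19/7 - 1/7*361) + 2*I*sqrt(37)/15 = -117*(9/7 - 19/7 - 361/7) + 2*I*sqrt(37)/15 = -117*(-53) + 2*I*sqrt(37)/15 = 6201 + 2*I*sqrt(37)/15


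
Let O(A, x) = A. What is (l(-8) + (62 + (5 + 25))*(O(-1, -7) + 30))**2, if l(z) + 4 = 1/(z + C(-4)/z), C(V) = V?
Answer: 1596641764/225 ≈ 7.0962e+6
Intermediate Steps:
l(z) = -4 + 1/(z - 4/z)
(l(-8) + (62 + (5 + 25))*(O(-1, -7) + 30))**2 = ((16 - 8 - 4*(-8)**2)/(-4 + (-8)**2) + (62 + (5 + 25))*(-1 + 30))**2 = ((16 - 8 - 4*64)/(-4 + 64) + (62 + 30)*29)**2 = ((16 - 8 - 256)/60 + 92*29)**2 = ((1/60)*(-248) + 2668)**2 = (-62/15 + 2668)**2 = (39958/15)**2 = 1596641764/225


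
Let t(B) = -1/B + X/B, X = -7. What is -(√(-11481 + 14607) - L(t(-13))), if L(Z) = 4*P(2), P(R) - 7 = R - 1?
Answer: 32 - √3126 ≈ -23.911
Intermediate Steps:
P(R) = 6 + R (P(R) = 7 + (R - 1) = 7 + (-1 + R) = 6 + R)
t(B) = -8/B (t(B) = -1/B - 7/B = -8/B)
L(Z) = 32 (L(Z) = 4*(6 + 2) = 4*8 = 32)
-(√(-11481 + 14607) - L(t(-13))) = -(√(-11481 + 14607) - 1*32) = -(√3126 - 32) = -(-32 + √3126) = 32 - √3126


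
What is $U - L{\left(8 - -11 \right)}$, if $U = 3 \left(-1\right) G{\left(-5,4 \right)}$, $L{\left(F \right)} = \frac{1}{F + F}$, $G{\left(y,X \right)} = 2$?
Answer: $- \frac{229}{38} \approx -6.0263$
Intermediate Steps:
$L{\left(F \right)} = \frac{1}{2 F}$
$U = -6$ ($U = 3 \left(-1\right) 2 = \left(-3\right) 2 = -6$)
$U - L{\left(8 - -11 \right)} = -6 - \frac{1}{2 \left(8 - -11\right)} = -6 - \frac{1}{2 \left(8 + 11\right)} = -6 - \frac{1}{2 \cdot 19} = -6 - \frac{1}{2} \cdot \frac{1}{19} = -6 - \frac{1}{38} = - \frac{229}{38}$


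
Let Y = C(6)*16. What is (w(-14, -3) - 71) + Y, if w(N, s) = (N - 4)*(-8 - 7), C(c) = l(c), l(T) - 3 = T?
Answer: 343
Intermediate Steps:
l(T) = 3 + T
C(c) = 3 + c
w(N, s) = 60 - 15*N (w(N, s) = (-4 + N)*(-15) = 60 - 15*N)
Y = 144 (Y = (3 + 6)*16 = 9*16 = 144)
(w(-14, -3) - 71) + Y = ((60 - 15*(-14)) - 71) + 144 = ((60 + 210) - 71) + 144 = (270 - 71) + 144 = 199 + 144 = 343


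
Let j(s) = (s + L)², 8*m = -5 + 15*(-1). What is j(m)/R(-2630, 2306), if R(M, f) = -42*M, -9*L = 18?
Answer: 27/147280 ≈ 0.00018332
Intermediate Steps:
L = -2 (L = -⅑*18 = -2)
m = -5/2 (m = (-5 + 15*(-1))/8 = (-5 - 15)/8 = (⅛)*(-20) = -5/2 ≈ -2.5000)
j(s) = (-2 + s)² (j(s) = (s - 2)² = (-2 + s)²)
j(m)/R(-2630, 2306) = (-2 - 5/2)²/((-42*(-2630))) = (-9/2)²/110460 = (81/4)*(1/110460) = 27/147280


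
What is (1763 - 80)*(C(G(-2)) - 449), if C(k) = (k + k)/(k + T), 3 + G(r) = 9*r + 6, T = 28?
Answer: -9874161/13 ≈ -7.5955e+5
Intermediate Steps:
G(r) = 3 + 9*r (G(r) = -3 + (9*r + 6) = -3 + (6 + 9*r) = 3 + 9*r)
C(k) = 2*k/(28 + k) (C(k) = (k + k)/(k + 28) = (2*k)/(28 + k) = 2*k/(28 + k))
(1763 - 80)*(C(G(-2)) - 449) = (1763 - 80)*(2*(3 + 9*(-2))/(28 + (3 + 9*(-2))) - 449) = 1683*(2*(3 - 18)/(28 + (3 - 18)) - 449) = 1683*(2*(-15)/(28 - 15) - 449) = 1683*(2*(-15)/13 - 449) = 1683*(2*(-15)*(1/13) - 449) = 1683*(-30/13 - 449) = 1683*(-5867/13) = -9874161/13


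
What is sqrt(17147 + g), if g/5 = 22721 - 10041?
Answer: sqrt(80547) ≈ 283.81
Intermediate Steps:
g = 63400 (g = 5*(22721 - 10041) = 5*12680 = 63400)
sqrt(17147 + g) = sqrt(17147 + 63400) = sqrt(80547)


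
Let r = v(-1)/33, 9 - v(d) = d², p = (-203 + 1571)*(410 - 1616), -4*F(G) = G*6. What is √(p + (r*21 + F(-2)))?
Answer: I*√199625789/11 ≈ 1284.4*I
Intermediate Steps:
F(G) = -3*G/2 (F(G) = -G*6/4 = -3*G/2)
p = -1649808 (p = 1368*(-1206) = -1649808)
v(d) = 9 - d²
r = 8/33 (r = (9 - 1*(-1)²)/33 = (9 - 1*1)*(1/33) = (9 - 1)*(1/33) = 8*(1/33) = 8/33 ≈ 0.24242)
√(p + (r*21 + F(-2))) = √(-1649808 + ((8/33)*21 - 3/2*(-2))) = √(-1649808 + (56/11 + 3)) = √(-1649808 + 89/11) = √(-18147799/11) = I*√199625789/11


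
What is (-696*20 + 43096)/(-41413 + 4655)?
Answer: -14588/18379 ≈ -0.79373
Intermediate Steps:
(-696*20 + 43096)/(-41413 + 4655) = (-13920 + 43096)/(-36758) = 29176*(-1/36758) = -14588/18379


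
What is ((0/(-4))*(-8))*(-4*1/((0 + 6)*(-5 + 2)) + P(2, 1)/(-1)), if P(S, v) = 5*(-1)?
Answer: 0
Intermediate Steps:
P(S, v) = -5
((0/(-4))*(-8))*(-4*1/((0 + 6)*(-5 + 2)) + P(2, 1)/(-1)) = ((0/(-4))*(-8))*(-4*1/((0 + 6)*(-5 + 2)) - 5/(-1)) = ((0*(-¼))*(-8))*(-4/(6*(-3)) - 5*(-1)) = (0*(-8))*(-4/(-18) + 5) = 0*(-4*(-1/18) + 5) = 0*(2/9 + 5) = 0*(47/9) = 0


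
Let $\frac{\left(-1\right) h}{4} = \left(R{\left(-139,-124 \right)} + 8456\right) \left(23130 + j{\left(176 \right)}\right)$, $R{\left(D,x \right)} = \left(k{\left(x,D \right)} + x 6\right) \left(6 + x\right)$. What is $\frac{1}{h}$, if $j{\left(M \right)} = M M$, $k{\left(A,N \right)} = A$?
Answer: $- \frac{1}{23997093120} \approx -4.1672 \cdot 10^{-11}$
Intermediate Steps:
$R{\left(D,x \right)} = 7 x \left(6 + x\right)$ ($R{\left(D,x \right)} = \left(x + x 6\right) \left(6 + x\right) = \left(x + 6 x\right) \left(6 + x\right) = 7 x \left(6 + x\right)$)
$j{\left(M \right)} = M^{2}$
$h = -23997093120$ ($h = - 4 \left(7 \left(-124\right) \left(6 - 124\right) + 8456\right) \left(23130 + 176^{2}\right) = - 4 \left(7 \left(-124\right) \left(-118\right) + 8456\right) \left(23130 + 30976\right) = - 4 \left(102424 + 8456\right) 54106 = - 4 \cdot 110880 \cdot 54106 = \left(-4\right) 5999273280 = -23997093120$)
$\frac{1}{h} = \frac{1}{-23997093120} = - \frac{1}{23997093120}$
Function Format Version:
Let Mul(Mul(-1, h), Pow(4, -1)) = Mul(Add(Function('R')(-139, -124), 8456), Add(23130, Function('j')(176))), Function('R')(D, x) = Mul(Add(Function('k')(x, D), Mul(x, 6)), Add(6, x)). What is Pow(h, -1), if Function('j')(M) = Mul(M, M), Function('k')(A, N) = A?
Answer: Rational(-1, 23997093120) ≈ -4.1672e-11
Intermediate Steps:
Function('R')(D, x) = Mul(7, x, Add(6, x)) (Function('R')(D, x) = Mul(Add(x, Mul(x, 6)), Add(6, x)) = Mul(Add(x, Mul(6, x)), Add(6, x)) = Mul(Mul(7, x), Add(6, x)) = Mul(7, x, Add(6, x)))
Function('j')(M) = Pow(M, 2)
h = -23997093120 (h = Mul(-4, Mul(Add(Mul(7, -124, Add(6, -124)), 8456), Add(23130, Pow(176, 2)))) = Mul(-4, Mul(Add(Mul(7, -124, -118), 8456), Add(23130, 30976))) = Mul(-4, Mul(Add(102424, 8456), 54106)) = Mul(-4, Mul(110880, 54106)) = Mul(-4, 5999273280) = -23997093120)
Pow(h, -1) = Pow(-23997093120, -1) = Rational(-1, 23997093120)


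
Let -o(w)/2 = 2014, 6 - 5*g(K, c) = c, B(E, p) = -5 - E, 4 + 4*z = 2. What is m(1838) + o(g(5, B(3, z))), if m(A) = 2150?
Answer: -1878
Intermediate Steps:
z = -½ (z = -1 + (¼)*2 = -1 + ½ = -½ ≈ -0.50000)
g(K, c) = 6/5 - c/5
o(w) = -4028 (o(w) = -2*2014 = -4028)
m(1838) + o(g(5, B(3, z))) = 2150 - 4028 = -1878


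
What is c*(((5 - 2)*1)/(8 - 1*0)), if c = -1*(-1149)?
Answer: 3447/8 ≈ 430.88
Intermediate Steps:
c = 1149
c*(((5 - 2)*1)/(8 - 1*0)) = 1149*(((5 - 2)*1)/(8 - 1*0)) = 1149*((3*1)/(8 + 0)) = 1149*(3/8) = 3447/8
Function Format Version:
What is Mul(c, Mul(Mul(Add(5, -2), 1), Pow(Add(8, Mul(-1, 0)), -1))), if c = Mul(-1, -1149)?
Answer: Rational(3447, 8) ≈ 430.88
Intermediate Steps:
c = 1149
Mul(c, Mul(Mul(Add(5, -2), 1), Pow(Add(8, Mul(-1, 0)), -1))) = Mul(1149, Mul(Mul(Add(5, -2), 1), Pow(Add(8, Mul(-1, 0)), -1))) = Mul(1149, Mul(Mul(3, 1), Pow(Add(8, 0), -1))) = Mul(1149, Mul(3, Pow(8, -1))) = Mul(1149, Mul(3, Rational(1, 8))) = Mul(1149, Rational(3, 8)) = Rational(3447, 8)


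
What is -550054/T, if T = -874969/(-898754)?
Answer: -494363232716/874969 ≈ -5.6501e+5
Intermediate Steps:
T = 874969/898754 (T = -874969*(-1/898754) = 874969/898754 ≈ 0.97354)
-550054/T = -550054/874969/898754 = -550054*898754/874969 = -494363232716/874969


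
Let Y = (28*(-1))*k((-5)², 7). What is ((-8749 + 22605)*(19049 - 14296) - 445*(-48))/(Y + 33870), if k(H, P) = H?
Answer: 32939464/16585 ≈ 1986.1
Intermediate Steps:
Y = -700 (Y = (28*(-1))*(-5)² = -28*25 = -700)
((-8749 + 22605)*(19049 - 14296) - 445*(-48))/(Y + 33870) = ((-8749 + 22605)*(19049 - 14296) - 445*(-48))/(-700 + 33870) = (13856*4753 + 21360)/33170 = (65857568 + 21360)*(1/33170) = 65878928*(1/33170) = 32939464/16585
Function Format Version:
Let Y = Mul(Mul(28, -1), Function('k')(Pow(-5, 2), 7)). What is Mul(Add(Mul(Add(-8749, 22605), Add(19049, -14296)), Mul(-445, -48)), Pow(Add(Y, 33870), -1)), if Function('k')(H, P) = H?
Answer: Rational(32939464, 16585) ≈ 1986.1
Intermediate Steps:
Y = -700 (Y = Mul(Mul(28, -1), Pow(-5, 2)) = Mul(-28, 25) = -700)
Mul(Add(Mul(Add(-8749, 22605), Add(19049, -14296)), Mul(-445, -48)), Pow(Add(Y, 33870), -1)) = Mul(Add(Mul(Add(-8749, 22605), Add(19049, -14296)), Mul(-445, -48)), Pow(Add(-700, 33870), -1)) = Mul(Add(Mul(13856, 4753), 21360), Pow(33170, -1)) = Mul(Add(65857568, 21360), Rational(1, 33170)) = Mul(65878928, Rational(1, 33170)) = Rational(32939464, 16585)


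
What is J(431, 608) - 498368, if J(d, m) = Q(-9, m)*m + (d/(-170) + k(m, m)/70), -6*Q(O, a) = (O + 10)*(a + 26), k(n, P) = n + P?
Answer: -401695327/714 ≈ -5.6260e+5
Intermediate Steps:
k(n, P) = P + n
Q(O, a) = -(10 + O)*(26 + a)/6 (Q(O, a) = -(O + 10)*(a + 26)/6 = -(10 + O)*(26 + a)/6)
J(d, m) = -d/170 + m/35 + m*(-13/3 - m/6) (J(d, m) = (-130/3 - 13/3*(-9) - 5*m/3 - 1/6*(-9)*m)*m + (d/(-170) + (m + m)/70) = (-130/3 + 39 - 5*m/3 + 3*m/2)*m + (d*(-1/170) + (2*m)*(1/70)) = (-13/3 - m/6)*m + (-d/170 + m/35) = m*(-13/3 - m/6) + (-d/170 + m/35) = -d/170 + m/35 + m*(-13/3 - m/6))
J(431, 608) - 498368 = (-1/170*431 + (1/35)*608 - 1/6*608*(26 + 608)) - 498368 = (-431/170 + 608/35 - 1/6*608*634) - 498368 = (-431/170 + 608/35 - 192736/3) - 498368 = -45860575/714 - 498368 = -401695327/714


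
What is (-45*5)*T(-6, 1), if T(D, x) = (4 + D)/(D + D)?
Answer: -75/2 ≈ -37.500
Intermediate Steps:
T(D, x) = (4 + D)/(2*D) (T(D, x) = (4 + D)/((2*D)) = (4 + D)*(1/(2*D)) = (4 + D)/(2*D))
(-45*5)*T(-6, 1) = (-45*5)*((1/2)*(4 - 6)/(-6)) = -225*(-1)*(-2)/(2*6) = -225*1/6 = -75/2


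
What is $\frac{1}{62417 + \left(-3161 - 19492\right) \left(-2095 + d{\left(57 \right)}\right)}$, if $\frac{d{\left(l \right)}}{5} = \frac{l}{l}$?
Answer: $\frac{1}{47407187} \approx 2.1094 \cdot 10^{-8}$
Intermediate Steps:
$d{\left(l \right)} = 5$ ($d{\left(l \right)} = 5 \frac{l}{l} = 5 \cdot 1 = 5$)
$\frac{1}{62417 + \left(-3161 - 19492\right) \left(-2095 + d{\left(57 \right)}\right)} = \frac{1}{62417 + \left(-3161 - 19492\right) \left(-2095 + 5\right)} = \frac{1}{62417 - -47344770} = \frac{1}{62417 + 47344770} = \frac{1}{47407187}$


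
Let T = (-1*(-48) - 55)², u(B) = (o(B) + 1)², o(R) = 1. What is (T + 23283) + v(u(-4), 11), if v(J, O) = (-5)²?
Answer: 23357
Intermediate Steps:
u(B) = 4 (u(B) = (1 + 1)² = 2² = 4)
v(J, O) = 25
T = 49 (T = (48 - 55)² = (-7)² = 49)
(T + 23283) + v(u(-4), 11) = (49 + 23283) + 25 = 23332 + 25 = 23357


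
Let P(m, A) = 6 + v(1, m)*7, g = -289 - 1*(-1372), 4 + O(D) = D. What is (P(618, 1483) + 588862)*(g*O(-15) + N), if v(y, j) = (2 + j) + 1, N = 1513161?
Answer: 885423217560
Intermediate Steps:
O(D) = -4 + D
g = 1083 (g = -289 + 1372 = 1083)
v(y, j) = 3 + j
P(m, A) = 27 + 7*m (P(m, A) = 6 + (3 + m)*7 = 6 + (21 + 7*m) = 27 + 7*m)
(P(618, 1483) + 588862)*(g*O(-15) + N) = ((27 + 7*618) + 588862)*(1083*(-4 - 15) + 1513161) = ((27 + 4326) + 588862)*(1083*(-19) + 1513161) = (4353 + 588862)*(-20577 + 1513161) = 593215*1492584 = 885423217560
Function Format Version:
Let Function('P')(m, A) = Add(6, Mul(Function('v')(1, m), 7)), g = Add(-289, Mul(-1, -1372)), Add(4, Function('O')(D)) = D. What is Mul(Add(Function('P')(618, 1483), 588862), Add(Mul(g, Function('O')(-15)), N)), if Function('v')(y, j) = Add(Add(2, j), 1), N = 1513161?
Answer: 885423217560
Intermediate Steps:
Function('O')(D) = Add(-4, D)
g = 1083 (g = Add(-289, 1372) = 1083)
Function('v')(y, j) = Add(3, j)
Function('P')(m, A) = Add(27, Mul(7, m)) (Function('P')(m, A) = Add(6, Mul(Add(3, m), 7)) = Add(6, Add(21, Mul(7, m))) = Add(27, Mul(7, m)))
Mul(Add(Function('P')(618, 1483), 588862), Add(Mul(g, Function('O')(-15)), N)) = Mul(Add(Add(27, Mul(7, 618)), 588862), Add(Mul(1083, Add(-4, -15)), 1513161)) = Mul(Add(Add(27, 4326), 588862), Add(Mul(1083, -19), 1513161)) = Mul(Add(4353, 588862), Add(-20577, 1513161)) = Mul(593215, 1492584) = 885423217560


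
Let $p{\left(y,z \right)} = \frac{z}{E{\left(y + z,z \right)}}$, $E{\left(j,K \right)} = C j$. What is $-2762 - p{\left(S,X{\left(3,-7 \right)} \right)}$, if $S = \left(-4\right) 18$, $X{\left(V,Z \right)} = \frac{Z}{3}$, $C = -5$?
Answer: $- \frac{3079623}{1115} \approx -2762.0$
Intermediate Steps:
$X{\left(V,Z \right)} = \frac{Z}{3}$ ($X{\left(V,Z \right)} = Z \frac{1}{3} = \frac{Z}{3}$)
$S = -72$
$E{\left(j,K \right)} = - 5 j$
$p{\left(y,z \right)} = \frac{z}{- 5 y - 5 z}$ ($p{\left(y,z \right)} = \frac{z}{\left(-5\right) \left(y + z\right)} = \frac{z}{- 5 y - 5 z}$)
$-2762 - p{\left(S,X{\left(3,-7 \right)} \right)} = -2762 - \frac{\frac{1}{3} \left(-7\right)}{5 \left(\left(-1\right) \left(-72\right) - \frac{1}{3} \left(-7\right)\right)} = -2762 - \frac{1}{5} \left(- \frac{7}{3}\right) \frac{1}{72 - - \frac{7}{3}} = -2762 - \frac{1}{5} \left(- \frac{7}{3}\right) \frac{1}{72 + \frac{7}{3}} = -2762 - \frac{1}{5} \left(- \frac{7}{3}\right) \frac{1}{\frac{223}{3}} = -2762 - \frac{1}{5} \left(- \frac{7}{3}\right) \frac{3}{223} = -2762 - - \frac{7}{1115} = -2762 + \frac{7}{1115} = - \frac{3079623}{1115}$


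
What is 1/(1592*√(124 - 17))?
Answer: √107/170344 ≈ 6.0725e-5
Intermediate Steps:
1/(1592*√(124 - 17)) = 1/(1592*√107) = √107/170344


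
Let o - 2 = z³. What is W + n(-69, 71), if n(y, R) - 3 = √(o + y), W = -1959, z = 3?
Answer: -1956 + 2*I*√10 ≈ -1956.0 + 6.3246*I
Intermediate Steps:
o = 29 (o = 2 + 3³ = 2 + 27 = 29)
n(y, R) = 3 + √(29 + y)
W + n(-69, 71) = -1959 + (3 + √(29 - 69)) = -1959 + (3 + √(-40)) = -1959 + (3 + 2*I*√10) = -1956 + 2*I*√10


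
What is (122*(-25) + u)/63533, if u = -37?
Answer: -3087/63533 ≈ -0.048589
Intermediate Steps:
(122*(-25) + u)/63533 = (122*(-25) - 37)/63533 = (-3050 - 37)*(1/63533) = -3087*1/63533 = -3087/63533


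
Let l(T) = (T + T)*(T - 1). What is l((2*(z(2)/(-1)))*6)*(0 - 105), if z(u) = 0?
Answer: 0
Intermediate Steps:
l(T) = 2*T*(-1 + T) (l(T) = (2*T)*(-1 + T) = 2*T*(-1 + T))
l((2*(z(2)/(-1)))*6)*(0 - 105) = (2*((2*(0/(-1)))*6)*(-1 + (2*(0/(-1)))*6))*(0 - 105) = (2*((2*(0*(-1)))*6)*(-1 + (2*(0*(-1)))*6))*(-105) = (2*((2*0)*6)*(-1 + (2*0)*6))*(-105) = (2*(0*6)*(-1 + 0*6))*(-105) = (2*0*(-1 + 0))*(-105) = (2*0*(-1))*(-105) = 0*(-105) = 0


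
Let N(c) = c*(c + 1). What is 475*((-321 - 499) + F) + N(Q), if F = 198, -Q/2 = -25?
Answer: -292900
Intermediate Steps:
Q = 50 (Q = -2*(-25) = 50)
N(c) = c*(1 + c)
475*((-321 - 499) + F) + N(Q) = 475*((-321 - 499) + 198) + 50*(1 + 50) = 475*(-820 + 198) + 50*51 = 475*(-622) + 2550 = -295450 + 2550 = -292900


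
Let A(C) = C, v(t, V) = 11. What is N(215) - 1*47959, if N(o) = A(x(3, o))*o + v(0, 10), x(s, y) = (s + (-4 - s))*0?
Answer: -47948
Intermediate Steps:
x(s, y) = 0 (x(s, y) = -4*0 = 0)
N(o) = 11 (N(o) = 0*o + 11 = 0 + 11 = 11)
N(215) - 1*47959 = 11 - 1*47959 = 11 - 47959 = -47948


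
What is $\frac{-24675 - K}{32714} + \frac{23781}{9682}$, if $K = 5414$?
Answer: $\frac{121662484}{79184237} \approx 1.5364$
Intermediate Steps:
$\frac{-24675 - K}{32714} + \frac{23781}{9682} = \frac{-24675 - 5414}{32714} + \frac{23781}{9682} = \left(-24675 - 5414\right) \frac{1}{32714} + 23781 \cdot \frac{1}{9682} = \left(-30089\right) \frac{1}{32714} + \frac{23781}{9682} = - \frac{30089}{32714} + \frac{23781}{9682} = \frac{121662484}{79184237}$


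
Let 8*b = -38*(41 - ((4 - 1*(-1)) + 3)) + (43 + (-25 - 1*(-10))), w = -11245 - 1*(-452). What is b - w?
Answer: 42559/4 ≈ 10640.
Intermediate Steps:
w = -10793 (w = -11245 + 452 = -10793)
b = -613/4 (b = (-38*(41 - ((4 - 1*(-1)) + 3)) + (43 + (-25 - 1*(-10))))/8 = (-38*(41 - ((4 + 1) + 3)) + (43 + (-25 + 10)))/8 = (-38*(41 - (5 + 3)) + (43 - 15))/8 = (-38*(41 - 1*8) + 28)/8 = (-38*(41 - 8) + 28)/8 = (-38*33 + 28)/8 = (-1254 + 28)/8 = (⅛)*(-1226) = -613/4 ≈ -153.25)
b - w = -613/4 - 1*(-10793) = -613/4 + 10793 = 42559/4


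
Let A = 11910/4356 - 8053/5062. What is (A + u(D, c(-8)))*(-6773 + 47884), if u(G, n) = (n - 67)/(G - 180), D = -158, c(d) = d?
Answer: 17428638409889/310538514 ≈ 56124.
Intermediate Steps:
A = 1050398/918753 (A = 11910*(1/4356) - 8053*1/5062 = 1985/726 - 8053/5062 = 1050398/918753 ≈ 1.1433)
u(G, n) = (-67 + n)/(-180 + G)
(A + u(D, c(-8)))*(-6773 + 47884) = (1050398/918753 + (-67 - 8)/(-180 - 158))*(-6773 + 47884) = (1050398/918753 - 75/(-338))*41111 = (1050398/918753 - 1/338*(-75))*41111 = (1050398/918753 + 75/338)*41111 = (423940999/310538514)*41111 = 17428638409889/310538514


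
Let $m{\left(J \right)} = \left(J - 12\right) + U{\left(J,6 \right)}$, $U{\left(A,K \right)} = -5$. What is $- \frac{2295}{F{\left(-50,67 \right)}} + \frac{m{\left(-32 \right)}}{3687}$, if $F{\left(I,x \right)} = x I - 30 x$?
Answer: $\frac{1639805}{3952464} \approx 0.41488$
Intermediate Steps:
$F{\left(I,x \right)} = - 30 x + I x$ ($F{\left(I,x \right)} = I x - 30 x = - 30 x + I x$)
$m{\left(J \right)} = -17 + J$ ($m{\left(J \right)} = \left(J - 12\right) - 5 = \left(-12 + J\right) - 5 = -17 + J$)
$- \frac{2295}{F{\left(-50,67 \right)}} + \frac{m{\left(-32 \right)}}{3687} = - \frac{2295}{67 \left(-30 - 50\right)} + \frac{-17 - 32}{3687} = - \frac{2295}{67 \left(-80\right)} - \frac{49}{3687} = - \frac{2295}{-5360} - \frac{49}{3687} = \left(-2295\right) \left(- \frac{1}{5360}\right) - \frac{49}{3687} = \frac{459}{1072} - \frac{49}{3687} = \frac{1639805}{3952464}$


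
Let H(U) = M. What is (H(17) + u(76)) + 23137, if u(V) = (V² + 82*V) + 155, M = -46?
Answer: 35254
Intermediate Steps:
H(U) = -46
u(V) = 155 + V² + 82*V
(H(17) + u(76)) + 23137 = (-46 + (155 + 76² + 82*76)) + 23137 = (-46 + (155 + 5776 + 6232)) + 23137 = (-46 + 12163) + 23137 = 12117 + 23137 = 35254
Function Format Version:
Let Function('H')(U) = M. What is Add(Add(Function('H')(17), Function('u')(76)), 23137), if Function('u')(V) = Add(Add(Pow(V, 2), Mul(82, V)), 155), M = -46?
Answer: 35254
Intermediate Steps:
Function('H')(U) = -46
Function('u')(V) = Add(155, Pow(V, 2), Mul(82, V))
Add(Add(Function('H')(17), Function('u')(76)), 23137) = Add(Add(-46, Add(155, Pow(76, 2), Mul(82, 76))), 23137) = Add(Add(-46, Add(155, 5776, 6232)), 23137) = Add(Add(-46, 12163), 23137) = Add(12117, 23137) = 35254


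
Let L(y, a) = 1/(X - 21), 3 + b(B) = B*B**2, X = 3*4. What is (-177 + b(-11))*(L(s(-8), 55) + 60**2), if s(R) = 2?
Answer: -48954889/9 ≈ -5.4394e+6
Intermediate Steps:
X = 12
b(B) = -3 + B**3 (b(B) = -3 + B*B**2 = -3 + B**3)
L(y, a) = -1/9 (L(y, a) = 1/(12 - 21) = 1/(-9) = -1/9)
(-177 + b(-11))*(L(s(-8), 55) + 60**2) = (-177 + (-3 + (-11)**3))*(-1/9 + 60**2) = (-177 + (-3 - 1331))*(-1/9 + 3600) = (-177 - 1334)*(32399/9) = -1511*32399/9 = -48954889/9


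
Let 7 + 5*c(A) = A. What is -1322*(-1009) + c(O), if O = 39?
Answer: 6669522/5 ≈ 1.3339e+6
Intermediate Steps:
c(A) = -7/5 + A/5
-1322*(-1009) + c(O) = -1322*(-1009) + (-7/5 + (⅕)*39) = 1333898 + (-7/5 + 39/5) = 1333898 + 32/5 = 6669522/5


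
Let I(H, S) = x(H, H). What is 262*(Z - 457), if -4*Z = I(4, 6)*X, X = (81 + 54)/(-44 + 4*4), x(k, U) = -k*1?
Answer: -1693961/14 ≈ -1.2100e+5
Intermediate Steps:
x(k, U) = -k
I(H, S) = -H
X = -135/28 (X = 135/(-44 + 16) = 135/(-28) = 135*(-1/28) = -135/28 ≈ -4.8214)
Z = -135/28 (Z = -(-1*4)*(-135)/(4*28) = -(-1)*(-135)/28 = -1/4*135/7 = -135/28 ≈ -4.8214)
262*(Z - 457) = 262*(-135/28 - 457) = 262*(-12931/28) = -1693961/14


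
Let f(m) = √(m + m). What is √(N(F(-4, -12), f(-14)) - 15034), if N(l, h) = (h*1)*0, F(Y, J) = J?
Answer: I*√15034 ≈ 122.61*I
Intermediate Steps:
f(m) = √2*√m (f(m) = √(2*m) = √2*√m)
N(l, h) = 0 (N(l, h) = h*0 = 0)
√(N(F(-4, -12), f(-14)) - 15034) = √(0 - 15034) = √(-15034) = I*√15034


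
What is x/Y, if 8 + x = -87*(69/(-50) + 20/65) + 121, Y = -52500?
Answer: -134089/34125000 ≈ -0.0039293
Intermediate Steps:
x = 134089/650 (x = -8 + (-87*(69/(-50) + 20/65) + 121) = -8 + (-87*(69*(-1/50) + 20*(1/65)) + 121) = -8 + (-87*(-69/50 + 4/13) + 121) = -8 + (-87*(-697/650) + 121) = -8 + (60639/650 + 121) = -8 + 139289/650 = 134089/650 ≈ 206.29)
x/Y = (134089/650)/(-52500) = (134089/650)*(-1/52500) = -134089/34125000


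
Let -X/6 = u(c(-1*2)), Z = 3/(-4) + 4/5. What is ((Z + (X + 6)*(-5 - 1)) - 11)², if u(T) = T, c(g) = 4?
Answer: 3767481/400 ≈ 9418.7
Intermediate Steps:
Z = 1/20 (Z = 3*(-¼) + 4*(⅕) = -¾ + ⅘ = 1/20 ≈ 0.050000)
X = -24 (X = -6*4 = -24)
((Z + (X + 6)*(-5 - 1)) - 11)² = ((1/20 + (-24 + 6)*(-5 - 1)) - 11)² = ((1/20 - 18*(-6)) - 11)² = ((1/20 + 108) - 11)² = (2161/20 - 11)² = (1941/20)² = 3767481/400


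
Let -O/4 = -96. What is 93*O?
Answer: 35712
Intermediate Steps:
O = 384 (O = -4*(-96) = 384)
93*O = 93*384 = 35712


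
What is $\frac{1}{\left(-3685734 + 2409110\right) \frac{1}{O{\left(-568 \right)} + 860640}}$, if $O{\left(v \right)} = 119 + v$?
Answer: $- \frac{787}{1168} \approx -0.6738$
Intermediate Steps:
$\frac{1}{\left(-3685734 + 2409110\right) \frac{1}{O{\left(-568 \right)} + 860640}} = \frac{1}{\left(-3685734 + 2409110\right) \frac{1}{\left(119 - 568\right) + 860640}} = \frac{1}{\left(-1276624\right) \frac{1}{-449 + 860640}} = \frac{1}{\left(-1276624\right) \frac{1}{860191}} = \frac{1}{- \frac{1168}{787}} = - \frac{787}{1168}$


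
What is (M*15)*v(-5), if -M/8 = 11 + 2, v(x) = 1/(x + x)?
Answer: 156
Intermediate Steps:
v(x) = 1/(2*x)
M = -104 (M = -8*(11 + 2) = -8*13 = -104)
(M*15)*v(-5) = (-104*15)*((1/2)/(-5)) = -780*(-1)/5 = -1560*(-1/10) = 156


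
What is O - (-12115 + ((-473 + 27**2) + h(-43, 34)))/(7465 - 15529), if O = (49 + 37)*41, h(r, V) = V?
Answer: 28421839/8064 ≈ 3524.5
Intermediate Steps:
O = 3526 (O = 86*41 = 3526)
O - (-12115 + ((-473 + 27**2) + h(-43, 34)))/(7465 - 15529) = 3526 - (-12115 + ((-473 + 27**2) + 34))/(7465 - 15529) = 3526 - (-12115 + ((-473 + 729) + 34))/(-8064) = 3526 - (-12115 + (256 + 34))*(-1)/8064 = 3526 - (-12115 + 290)*(-1)/8064 = 3526 - (-11825)*(-1)/8064 = 3526 - 1*11825/8064 = 3526 - 11825/8064 = 28421839/8064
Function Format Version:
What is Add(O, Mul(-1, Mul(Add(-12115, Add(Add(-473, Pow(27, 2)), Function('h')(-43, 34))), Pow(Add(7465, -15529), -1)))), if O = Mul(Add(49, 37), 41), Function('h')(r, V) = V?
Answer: Rational(28421839, 8064) ≈ 3524.5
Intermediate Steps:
O = 3526 (O = Mul(86, 41) = 3526)
Add(O, Mul(-1, Mul(Add(-12115, Add(Add(-473, Pow(27, 2)), Function('h')(-43, 34))), Pow(Add(7465, -15529), -1)))) = Add(3526, Mul(-1, Mul(Add(-12115, Add(Add(-473, Pow(27, 2)), 34)), Pow(Add(7465, -15529), -1)))) = Add(3526, Mul(-1, Mul(Add(-12115, Add(Add(-473, 729), 34)), Pow(-8064, -1)))) = Add(3526, Mul(-1, Mul(Add(-12115, Add(256, 34)), Rational(-1, 8064)))) = Add(3526, Mul(-1, Mul(Add(-12115, 290), Rational(-1, 8064)))) = Add(3526, Mul(-1, Mul(-11825, Rational(-1, 8064)))) = Add(3526, Mul(-1, Rational(11825, 8064))) = Add(3526, Rational(-11825, 8064)) = Rational(28421839, 8064)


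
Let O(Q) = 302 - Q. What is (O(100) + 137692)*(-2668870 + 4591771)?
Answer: 265156510494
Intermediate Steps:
(O(100) + 137692)*(-2668870 + 4591771) = ((302 - 1*100) + 137692)*(-2668870 + 4591771) = ((302 - 100) + 137692)*1922901 = (202 + 137692)*1922901 = 137894*1922901 = 265156510494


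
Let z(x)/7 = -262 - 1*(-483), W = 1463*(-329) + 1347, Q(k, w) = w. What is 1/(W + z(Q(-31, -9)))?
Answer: -1/478433 ≈ -2.0902e-6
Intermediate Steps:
W = -479980 (W = -481327 + 1347 = -479980)
z(x) = 1547 (z(x) = 7*(-262 - 1*(-483)) = 7*(-262 + 483) = 7*221 = 1547)
1/(W + z(Q(-31, -9))) = 1/(-479980 + 1547) = 1/(-478433) = -1/478433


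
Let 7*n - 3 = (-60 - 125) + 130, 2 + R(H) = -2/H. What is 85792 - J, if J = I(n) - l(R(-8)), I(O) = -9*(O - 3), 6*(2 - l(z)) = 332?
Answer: 1798541/21 ≈ 85645.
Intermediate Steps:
R(H) = -2 - 2/H
l(z) = -160/3 (l(z) = 2 - ⅙*332 = 2 - 166/3 = -160/3)
n = -52/7 (n = 3/7 + ((-60 - 125) + 130)/7 = 3/7 + (-185 + 130)/7 = 3/7 + (⅐)*(-55) = 3/7 - 55/7 = -52/7 ≈ -7.4286)
I(O) = 27 - 9*O (I(O) = -9*(-3 + O) = 27 - 9*O)
J = 3091/21 (J = (27 - 9*(-52/7)) - 1*(-160/3) = (27 + 468/7) + 160/3 = 657/7 + 160/3 = 3091/21 ≈ 147.19)
85792 - J = 85792 - 1*3091/21 = 85792 - 3091/21 = 1798541/21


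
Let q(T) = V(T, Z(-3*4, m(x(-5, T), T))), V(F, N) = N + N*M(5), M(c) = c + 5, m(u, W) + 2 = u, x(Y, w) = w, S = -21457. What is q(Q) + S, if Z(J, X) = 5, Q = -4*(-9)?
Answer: -21402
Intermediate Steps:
m(u, W) = -2 + u
Q = 36
M(c) = 5 + c
V(F, N) = 11*N (V(F, N) = N + N*(5 + 5) = N + N*10 = N + 10*N = 11*N)
q(T) = 55 (q(T) = 11*5 = 55)
q(Q) + S = 55 - 21457 = -21402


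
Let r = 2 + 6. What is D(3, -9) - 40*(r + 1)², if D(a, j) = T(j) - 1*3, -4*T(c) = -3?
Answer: -12969/4 ≈ -3242.3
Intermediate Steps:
T(c) = ¾ (T(c) = -¼*(-3) = ¾)
r = 8
D(a, j) = -9/4 (D(a, j) = ¾ - 1*3 = ¾ - 3 = -9/4)
D(3, -9) - 40*(r + 1)² = -9/4 - 40*(8 + 1)² = -9/4 - 40*9² = -9/4 - 40*81 = -9/4 - 3240 = -12969/4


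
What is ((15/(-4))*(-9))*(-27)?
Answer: -3645/4 ≈ -911.25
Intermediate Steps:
((15/(-4))*(-9))*(-27) = ((15*(-¼))*(-9))*(-27) = -15/4*(-9)*(-27) = (135/4)*(-27) = -3645/4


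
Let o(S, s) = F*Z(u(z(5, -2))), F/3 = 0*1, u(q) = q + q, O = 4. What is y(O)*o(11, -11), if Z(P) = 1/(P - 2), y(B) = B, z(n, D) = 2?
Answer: 0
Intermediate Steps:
u(q) = 2*q
F = 0 (F = 3*(0*1) = 3*0 = 0)
Z(P) = 1/(-2 + P)
o(S, s) = 0 (o(S, s) = 0/(-2 + 2*2) = 0/(-2 + 4) = 0/2 = 0*(1/2) = 0)
y(O)*o(11, -11) = 4*0 = 0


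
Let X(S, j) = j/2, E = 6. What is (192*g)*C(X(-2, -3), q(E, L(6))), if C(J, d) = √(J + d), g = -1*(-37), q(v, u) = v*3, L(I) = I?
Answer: 3552*√66 ≈ 28857.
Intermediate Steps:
q(v, u) = 3*v
g = 37
X(S, j) = j/2 (X(S, j) = j*(½) = j/2)
(192*g)*C(X(-2, -3), q(E, L(6))) = (192*37)*√((½)*(-3) + 3*6) = 7104*√(-3/2 + 18) = 7104*√(33/2) = 7104*(√66/2) = 3552*√66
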